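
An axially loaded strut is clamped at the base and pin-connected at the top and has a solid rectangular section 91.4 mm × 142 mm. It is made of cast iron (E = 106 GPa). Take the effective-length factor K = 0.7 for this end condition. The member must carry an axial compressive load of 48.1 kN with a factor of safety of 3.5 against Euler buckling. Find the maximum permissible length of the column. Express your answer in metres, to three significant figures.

Buckling occurs about the weak axis: I_min = h·b³/12 with b = 91.4 mm (the shorter side).
I_min = 142×91.4³/12 = 9.035×10^6 mm⁴
I = 9.035×10^-6 m⁴
Required critical load P_cr = n·P = 3.5 × 48.1 = 168.4 kN = 1.683×10^5 N
From P_cr = π²EI/(K·L)²:  L = (1/K)·√(π²EI/P_cr) = (1/0.7)·√(π²×1.06×10^11×9.035×10^-6/1.683×10^5)
L = 10.7 m

L_max ≈ 10.7 m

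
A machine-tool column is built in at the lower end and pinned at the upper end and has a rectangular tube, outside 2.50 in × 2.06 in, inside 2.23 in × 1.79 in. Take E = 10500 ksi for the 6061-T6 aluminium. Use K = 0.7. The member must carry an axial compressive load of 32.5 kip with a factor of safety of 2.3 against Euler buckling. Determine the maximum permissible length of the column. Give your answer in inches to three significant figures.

Weak-axis I_min = (h_o·b_o³ − h_i·b_i³)/12 with b_o = 2.06, b_i = 1.790 in (shorter outer/inner sides).
I_min = (2.50×2.06³ − 2.230×1.790³)/12 = 0.7554 in⁴
Required critical load P_cr = n·P = 2.3 × 32.5 = 74.75 kip = 7.475×10^4 lb
From P_cr = π²EI/(K·L)²:  L = (1/K)·√(π²EI/P_cr) = (1/0.7)·√(π²×1.05×10^7×0.7554/7.475×10^4)
L = 46.2 in

L_max ≈ 46.2 in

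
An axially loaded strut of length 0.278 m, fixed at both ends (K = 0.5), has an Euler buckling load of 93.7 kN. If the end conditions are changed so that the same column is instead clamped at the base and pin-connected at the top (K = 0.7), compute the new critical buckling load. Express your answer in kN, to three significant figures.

P_cr ∝ 1/K², so P_cr,new = P_cr,old × (K_old/K_new)² = 93.7 × (0.5/0.7)²
= 93.7 × 0.5102 = 47.8 kN

P_cr ≈ 47.8 kN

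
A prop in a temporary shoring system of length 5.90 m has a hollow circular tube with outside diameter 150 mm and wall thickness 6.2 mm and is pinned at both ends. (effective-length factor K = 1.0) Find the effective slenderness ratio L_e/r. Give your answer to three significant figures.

Inner diameter d_i = 150 − 2×6.2 = 137.6 mm
I = π(d_o⁴ − d_i⁴)/64 = π(150⁴ − 137.6⁴)/64 = 7.253×10^6 mm⁴
A = 2.801×10^3 mm²;  r_min = √(I/A) = √(7.253×10^6/2.801×10^3) = 50.89 mm
L_e = K·L = 1 × 5.90 m = 5.900 m = 5900.0 mm
λ = L_e / r_min = 5900.0 / 50.89 = 116

λ ≈ 116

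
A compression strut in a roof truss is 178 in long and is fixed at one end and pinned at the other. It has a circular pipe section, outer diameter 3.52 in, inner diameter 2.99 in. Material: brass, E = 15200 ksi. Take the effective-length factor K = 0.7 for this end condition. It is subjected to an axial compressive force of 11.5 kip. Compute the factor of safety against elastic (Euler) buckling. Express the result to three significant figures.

n ≈ 3.04

d_o = 3.52 in, d_i = 2.99 in
I = π(d_o⁴ − d_i⁴)/64 = π(3.52⁴ − 2.990⁴)/64 = 3.613 in⁴
Effective length L_e = K·L = 0.7 × 178 = 124.6 in
P_cr = π²EI / L_e² = π² × 15200×10³ × 3.613 / 124.6² = 3.491×10^4 lb
Factor of safety n = P_cr / P = 34.909 / 11.5 = 3.04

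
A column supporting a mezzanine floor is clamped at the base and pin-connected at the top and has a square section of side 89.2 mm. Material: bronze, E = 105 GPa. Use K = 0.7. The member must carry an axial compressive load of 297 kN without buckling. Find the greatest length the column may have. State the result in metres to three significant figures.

L_max ≈ 6.13 m

I = a⁴/12 = 89.2⁴/12 = 5.276×10^6 mm⁴
I = 5.276×10^-6 m⁴
At the buckling limit P_cr = P = 2.970×10^5 N
From P_cr = π²EI/(K·L)²:  L = (1/K)·√(π²EI/P_cr) = (1/0.7)·√(π²×1.05×10^11×5.276×10^-6/2.970×10^5)
L = 6.13 m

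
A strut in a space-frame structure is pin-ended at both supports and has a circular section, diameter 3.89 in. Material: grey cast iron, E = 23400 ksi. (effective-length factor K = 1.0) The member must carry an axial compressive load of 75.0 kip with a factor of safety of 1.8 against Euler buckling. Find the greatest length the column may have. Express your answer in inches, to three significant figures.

L_max ≈ 139 in

I = πd⁴/64 = π×3.89⁴/64 = 11.24 in⁴
Required critical load P_cr = n·P = 1.8 × 75.0 = 135.0 kip = 1.350×10^5 lb
From P_cr = π²EI/(K·L)²:  L = (1/K)·√(π²EI/P_cr) = (1/1)·√(π²×2.34×10^7×11.24/1.350×10^5)
L = 139 in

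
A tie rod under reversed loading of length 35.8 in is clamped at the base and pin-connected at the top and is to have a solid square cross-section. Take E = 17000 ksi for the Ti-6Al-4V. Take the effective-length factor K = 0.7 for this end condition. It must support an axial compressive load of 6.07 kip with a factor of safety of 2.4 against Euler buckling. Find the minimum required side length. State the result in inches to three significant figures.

Required P_cr = n·P = 2.4 × 6.07 = 14.57 kip
L_e = K·L = 0.7 × 35.8 = 25.06 in
Required I = P_cr·L_e²/(π²E) = 1.457×10^4 × 25.06² / (π² × 1.70×10^7) = 5.453×10^-2 in⁴
Solid square: I = a⁴/12  ⇒  a = (12I)^(1/4) = (12×5.453×10^-2)^(1/4) = 0.899 in

a ≈ 0.899 in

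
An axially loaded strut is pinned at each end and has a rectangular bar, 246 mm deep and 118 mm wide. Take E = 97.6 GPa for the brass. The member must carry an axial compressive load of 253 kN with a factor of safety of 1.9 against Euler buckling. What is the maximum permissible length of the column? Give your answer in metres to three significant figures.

Buckling occurs about the weak axis: I_min = h·b³/12 with b = 118 mm (the shorter side).
I_min = 246×118³/12 = 3.368×10^7 mm⁴
I = 3.368×10^-5 m⁴
Required critical load P_cr = n·P = 1.9 × 253 = 480.7 kN = 4.807×10^5 N
From P_cr = π²EI/(K·L)²:  L = (1/K)·√(π²EI/P_cr) = (1/1)·√(π²×9.76×10^10×3.368×10^-5/4.807×10^5)
L = 8.22 m

L_max ≈ 8.22 m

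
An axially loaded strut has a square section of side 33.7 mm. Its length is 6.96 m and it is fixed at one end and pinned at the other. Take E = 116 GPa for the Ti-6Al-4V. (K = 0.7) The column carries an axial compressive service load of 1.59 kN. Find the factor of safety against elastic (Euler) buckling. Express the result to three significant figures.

I = a⁴/12 = 33.7⁴/12 = 1.075×10^5 mm⁴
I = 1.075×10^5 mm⁴ = 1.075×10^-7 m⁴
Effective length L_e = K·L = 0.7 × 6.96 = 4.872 m
P_cr = π²EI / L_e² = π² × 116×10⁹ × 1.075×10^-7 / 4.872² = 5.184×10^3 N
Factor of safety n = P_cr / P = 5.1842 / 1.59 = 3.26

n ≈ 3.26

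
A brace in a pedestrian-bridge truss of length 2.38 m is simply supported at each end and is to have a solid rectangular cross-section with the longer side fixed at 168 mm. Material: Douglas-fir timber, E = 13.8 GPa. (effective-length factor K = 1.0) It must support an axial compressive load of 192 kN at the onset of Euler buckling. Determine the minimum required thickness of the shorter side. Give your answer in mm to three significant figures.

b ≈ 82.9 mm

L_e = K·L = 1 × 2.38 = 2.380 m
Required I = P_cr·L_e²/(π²E) = 1.920×10^5 × 2.380² / (π² × 1.38×10^10) = 7.985×10^-6 m⁴
I_req = 7.985×10^6 mm⁴
Rectangle, weak axis: I_min = h·b³/12 with h = 168 mm fixed  ⇒  b = (12I/h)^(1/3) = 82.9 mm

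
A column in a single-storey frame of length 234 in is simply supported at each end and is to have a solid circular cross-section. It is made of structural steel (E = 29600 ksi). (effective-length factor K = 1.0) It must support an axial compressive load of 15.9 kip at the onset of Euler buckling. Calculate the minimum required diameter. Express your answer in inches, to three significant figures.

L_e = K·L = 1 × 234 = 234.0 in
Required I = P_cr·L_e²/(π²E) = 1.590×10^4 × 234.0² / (π² × 2.96×10^7) = 2.980 in⁴
Solid circle: I = πd⁴/64  ⇒  d = (64I/π)^(1/4) = (64×2.980/π)^(1/4) = 2.79 in

d ≈ 2.79 in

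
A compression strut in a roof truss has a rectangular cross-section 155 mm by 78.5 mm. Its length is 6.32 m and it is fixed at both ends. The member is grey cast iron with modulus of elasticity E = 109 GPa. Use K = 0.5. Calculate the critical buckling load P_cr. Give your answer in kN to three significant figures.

Buckling occurs about the weak axis: I_min = h·b³/12 with b = 78.5 mm (the shorter side).
I_min = 155×78.5³/12 = 6.248×10^6 mm⁴
I = 6.248×10^6 mm⁴ = 6.248×10^-6 m⁴
Effective length L_e = K·L = 0.5 × 6.32 = 3.160 m
P_cr = π²EI / L_e² = π² × 109×10⁹ × 6.248×10^-6 / 3.160² = 6.731×10^5 N

P_cr ≈ 673 kN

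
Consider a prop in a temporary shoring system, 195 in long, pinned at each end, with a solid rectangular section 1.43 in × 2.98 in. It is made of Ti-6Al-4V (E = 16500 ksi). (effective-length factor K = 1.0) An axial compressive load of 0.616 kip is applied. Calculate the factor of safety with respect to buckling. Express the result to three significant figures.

n ≈ 5.05

Buckling occurs about the weak axis: I_min = h·b³/12 with b = 1.43 in (the shorter side).
I_min = 2.98×1.43³/12 = 0.7262 in⁴
Effective length L_e = K·L = 1 × 195 = 195.0 in
P_cr = π²EI / L_e² = π² × 16500×10³ × 0.7262 / 195.0² = 3.110×10^3 lb
Factor of safety n = P_cr / P = 3.1100 / 0.616 = 5.05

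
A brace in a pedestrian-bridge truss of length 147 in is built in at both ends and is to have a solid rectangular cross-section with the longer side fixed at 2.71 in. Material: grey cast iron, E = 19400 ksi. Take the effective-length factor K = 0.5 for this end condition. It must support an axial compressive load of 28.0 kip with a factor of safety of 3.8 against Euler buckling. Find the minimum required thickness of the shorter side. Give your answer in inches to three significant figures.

Required P_cr = n·P = 3.8 × 28.0 = 106.4 kip
L_e = K·L = 0.5 × 147 = 73.50 in
Required I = P_cr·L_e²/(π²E) = 1.064×10^5 × 73.50² / (π² × 1.94×10^7) = 3.002 in⁴
Rectangle, weak axis: I_min = h·b³/12 with h = 2.71 in fixed  ⇒  b = (12I/h)^(1/3) = 2.37 in

b ≈ 2.37 in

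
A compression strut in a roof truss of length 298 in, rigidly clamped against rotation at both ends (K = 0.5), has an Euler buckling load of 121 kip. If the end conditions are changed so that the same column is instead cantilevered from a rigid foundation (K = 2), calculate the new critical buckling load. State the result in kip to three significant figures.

P_cr ≈ 7.56 kip

P_cr ∝ 1/K², so P_cr,new = P_cr,old × (K_old/K_new)² = 121 × (0.5/2)²
= 121 × 0.06250 = 7.56 kip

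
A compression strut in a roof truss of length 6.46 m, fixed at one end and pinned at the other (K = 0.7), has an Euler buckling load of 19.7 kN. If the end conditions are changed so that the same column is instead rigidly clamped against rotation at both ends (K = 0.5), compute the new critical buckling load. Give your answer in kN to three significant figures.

P_cr ≈ 38.6 kN

P_cr ∝ 1/K², so P_cr,new = P_cr,old × (K_old/K_new)² = 19.7 × (0.7/0.5)²
= 19.7 × 1.960 = 38.6 kN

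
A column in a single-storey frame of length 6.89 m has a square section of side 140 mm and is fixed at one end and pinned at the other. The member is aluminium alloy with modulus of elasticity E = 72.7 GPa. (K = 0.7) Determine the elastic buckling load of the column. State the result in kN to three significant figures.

P_cr ≈ 987 kN

I = a⁴/12 = 140⁴/12 = 3.201×10^7 mm⁴
I = 3.201×10^7 mm⁴ = 3.201×10^-5 m⁴
Effective length L_e = K·L = 0.7 × 6.89 = 4.823 m
P_cr = π²EI / L_e² = π² × 72.7×10⁹ × 3.201×10^-5 / 4.823² = 9.875×10^5 N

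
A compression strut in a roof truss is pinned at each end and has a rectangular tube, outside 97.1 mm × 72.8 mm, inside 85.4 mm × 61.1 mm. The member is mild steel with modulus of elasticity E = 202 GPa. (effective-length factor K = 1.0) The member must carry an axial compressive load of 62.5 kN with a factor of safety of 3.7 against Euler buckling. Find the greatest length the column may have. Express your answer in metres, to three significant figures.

L_max ≈ 3.59 m

Weak-axis I_min = (h_o·b_o³ − h_i·b_i³)/12 with b_o = 72.8, b_i = 61.10 mm (shorter outer/inner sides).
I_min = (97.1×72.8³ − 85.40×61.10³)/12 = 1.499×10^6 mm⁴
I = 1.499×10^-6 m⁴
Required critical load P_cr = n·P = 3.7 × 62.5 = 231.2 kN = 2.312×10^5 N
From P_cr = π²EI/(K·L)²:  L = (1/K)·√(π²EI/P_cr) = (1/1)·√(π²×2.02×10^11×1.499×10^-6/2.312×10^5)
L = 3.59 m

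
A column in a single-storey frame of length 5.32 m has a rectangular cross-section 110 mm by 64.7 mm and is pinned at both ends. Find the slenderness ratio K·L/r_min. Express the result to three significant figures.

Buckling occurs about the weak axis: I_min = h·b³/12 with b = 64.7 mm (the shorter side).
I_min = 110×64.7³/12 = 2.483×10^6 mm⁴
A = 7.117×10^3 mm²;  r_min = √(I/A) = √(2.483×10^6/7.117×10^3) = 18.68 mm
L_e = K·L = 1 × 5.32 m = 5.320 m = 5320.0 mm
λ = L_e / r_min = 5320.0 / 18.68 = 285

λ ≈ 285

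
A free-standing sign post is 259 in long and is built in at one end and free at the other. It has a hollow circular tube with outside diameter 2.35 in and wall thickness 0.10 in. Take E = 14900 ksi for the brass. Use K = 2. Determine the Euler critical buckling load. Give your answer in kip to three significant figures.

Inner diameter d_i = 2.35 − 2×0.10 = 2.150 in
I = π(d_o⁴ − d_i⁴)/64 = π(2.35⁴ − 2.150⁴)/64 = 0.4482 in⁴
Effective length L_e = K·L = 2 × 259 = 518.0 in
P_cr = π²EI / L_e² = π² × 14900×10³ × 0.4482 / 518.0² = 245.6 lb

P_cr ≈ 0.246 kip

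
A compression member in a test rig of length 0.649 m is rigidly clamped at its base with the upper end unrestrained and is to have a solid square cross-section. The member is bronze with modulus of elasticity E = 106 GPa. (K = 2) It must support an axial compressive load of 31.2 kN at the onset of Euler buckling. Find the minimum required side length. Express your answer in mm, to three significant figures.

L_e = K·L = 2 × 0.649 = 1.298 m
Required I = P_cr·L_e²/(π²E) = 3.120×10^4 × 1.298² / (π² × 1.06×10^11) = 5.025×10^-8 m⁴
I_req = 5.025×10^4 mm⁴
Solid square: I = a⁴/12  ⇒  a = (12I)^(1/4) = (12×5.025×10^4)^(1/4) = 27.9 mm

a ≈ 27.9 mm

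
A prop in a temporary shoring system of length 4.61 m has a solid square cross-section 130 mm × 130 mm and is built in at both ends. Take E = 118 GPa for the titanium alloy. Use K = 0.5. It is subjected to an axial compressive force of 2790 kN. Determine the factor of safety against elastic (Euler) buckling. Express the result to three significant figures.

I = a⁴/12 = 130⁴/12 = 2.380×10^7 mm⁴
I = 2.380×10^7 mm⁴ = 2.380×10^-5 m⁴
Effective length L_e = K·L = 0.5 × 4.61 = 2.305 m
P_cr = π²EI / L_e² = π² × 118×10⁹ × 2.380×10^-5 / 2.305² = 5.217×10^6 N
Factor of safety n = P_cr / P = 5217.1 / 2790 = 1.87

n ≈ 1.87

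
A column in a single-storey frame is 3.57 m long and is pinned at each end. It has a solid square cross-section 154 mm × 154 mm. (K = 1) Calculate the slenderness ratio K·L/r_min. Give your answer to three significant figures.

I = a⁴/12 = 154⁴/12 = 4.687×10^7 mm⁴
A = 2.372×10^4 mm²;  r_min = √(I/A) = √(4.687×10^7/2.372×10^4) = 44.46 mm
L_e = K·L = 1 × 3.57 m = 3.570 m = 3570.0 mm
λ = L_e / r_min = 3570.0 / 44.46 = 80.3

λ ≈ 80.3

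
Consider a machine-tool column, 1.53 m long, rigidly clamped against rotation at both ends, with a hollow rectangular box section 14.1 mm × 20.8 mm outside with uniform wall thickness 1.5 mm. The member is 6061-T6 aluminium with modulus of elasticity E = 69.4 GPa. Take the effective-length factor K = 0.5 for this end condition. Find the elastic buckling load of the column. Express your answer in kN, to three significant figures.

Inner dimensions: h_i = 20.8 − 2×1.5 = 17.80 mm, b_i = 14.1 − 2×1.5 = 11.10 mm
Weak-axis I_min = (h_o·b_o³ − h_i·b_i³)/12 with b_o = 14.1, b_i = 11.10 mm (shorter outer/inner sides).
I_min = (20.8×14.1³ − 17.80×11.10³)/12 = 2.830×10^3 mm⁴
I = 2.830×10^3 mm⁴ = 2.830×10^-9 m⁴
Effective length L_e = K·L = 0.5 × 1.53 = 0.7650 m
P_cr = π²EI / L_e² = π² × 69.4×10⁹ × 2.830×10^-9 / 0.7650² = 3.313×10^3 N

P_cr ≈ 3.31 kN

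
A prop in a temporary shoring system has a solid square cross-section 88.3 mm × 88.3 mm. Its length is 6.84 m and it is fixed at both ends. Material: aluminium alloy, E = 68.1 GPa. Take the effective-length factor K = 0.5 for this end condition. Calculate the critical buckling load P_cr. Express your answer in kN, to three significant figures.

I = a⁴/12 = 88.3⁴/12 = 5.066×10^6 mm⁴
I = 5.066×10^6 mm⁴ = 5.066×10^-6 m⁴
Effective length L_e = K·L = 0.5 × 6.84 = 3.420 m
P_cr = π²EI / L_e² = π² × 68.1×10⁹ × 5.066×10^-6 / 3.420² = 2.911×10^5 N

P_cr ≈ 291 kN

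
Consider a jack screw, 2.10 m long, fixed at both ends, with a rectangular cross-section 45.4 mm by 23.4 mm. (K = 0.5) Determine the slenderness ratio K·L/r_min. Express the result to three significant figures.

λ ≈ 155

Buckling occurs about the weak axis: I_min = h·b³/12 with b = 23.4 mm (the shorter side).
I_min = 45.4×23.4³/12 = 4.848×10^4 mm⁴
A = 1.062×10^3 mm²;  r_min = √(I/A) = √(4.848×10^4/1.062×10^3) = 6.755 mm
L_e = K·L = 0.5 × 2.10 m = 1.050 m = 1050.0 mm
λ = L_e / r_min = 1050.0 / 6.755 = 155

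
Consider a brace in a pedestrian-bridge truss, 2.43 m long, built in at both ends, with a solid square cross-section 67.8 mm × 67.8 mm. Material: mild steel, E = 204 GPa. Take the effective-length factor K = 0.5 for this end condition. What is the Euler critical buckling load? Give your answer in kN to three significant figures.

P_cr ≈ 2400 kN

I = a⁴/12 = 67.8⁴/12 = 1.761×10^6 mm⁴
I = 1.761×10^6 mm⁴ = 1.761×10^-6 m⁴
Effective length L_e = K·L = 0.5 × 2.43 = 1.215 m
P_cr = π²EI / L_e² = π² × 204×10⁹ × 1.761×10^-6 / 1.215² = 2.402×10^6 N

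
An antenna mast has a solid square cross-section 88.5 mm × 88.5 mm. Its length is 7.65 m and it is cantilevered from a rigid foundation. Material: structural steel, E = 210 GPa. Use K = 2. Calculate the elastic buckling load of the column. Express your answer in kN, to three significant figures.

I = a⁴/12 = 88.5⁴/12 = 5.112×10^6 mm⁴
I = 5.112×10^6 mm⁴ = 5.112×10^-6 m⁴
Effective length L_e = K·L = 2 × 7.65 = 15.30 m
P_cr = π²EI / L_e² = π² × 210×10⁹ × 5.112×10^-6 / 15.30² = 4.526×10^4 N

P_cr ≈ 45.3 kN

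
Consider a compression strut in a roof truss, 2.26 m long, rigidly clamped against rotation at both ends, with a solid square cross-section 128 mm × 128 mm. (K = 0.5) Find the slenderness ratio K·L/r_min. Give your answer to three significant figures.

λ ≈ 30.6

I = a⁴/12 = 128⁴/12 = 2.237×10^7 mm⁴
A = 1.638×10^4 mm²;  r_min = √(I/A) = √(2.237×10^7/1.638×10^4) = 36.95 mm
L_e = K·L = 0.5 × 2.26 m = 1.130 m = 1130.0 mm
λ = L_e / r_min = 1130.0 / 36.95 = 30.6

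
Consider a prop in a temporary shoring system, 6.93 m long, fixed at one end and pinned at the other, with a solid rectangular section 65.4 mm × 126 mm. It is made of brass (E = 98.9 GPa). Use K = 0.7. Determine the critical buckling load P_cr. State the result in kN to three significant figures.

Buckling occurs about the weak axis: I_min = h·b³/12 with b = 65.4 mm (the shorter side).
I_min = 126×65.4³/12 = 2.937×10^6 mm⁴
I = 2.937×10^6 mm⁴ = 2.937×10^-6 m⁴
Effective length L_e = K·L = 0.7 × 6.93 = 4.851 m
P_cr = π²EI / L_e² = π² × 98.9×10⁹ × 2.937×10^-6 / 4.851² = 1.218×10^5 N

P_cr ≈ 122 kN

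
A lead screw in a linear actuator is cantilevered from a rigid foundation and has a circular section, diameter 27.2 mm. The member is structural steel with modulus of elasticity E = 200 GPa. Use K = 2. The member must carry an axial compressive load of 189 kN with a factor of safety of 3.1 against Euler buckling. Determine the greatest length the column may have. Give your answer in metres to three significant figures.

L_max ≈ 0.150 m

I = πd⁴/64 = π×27.2⁴/64 = 2.687×10^4 mm⁴
I = 2.687×10^-8 m⁴
Required critical load P_cr = n·P = 3.1 × 189 = 585.9 kN = 5.859×10^5 N
From P_cr = π²EI/(K·L)²:  L = (1/K)·√(π²EI/P_cr) = (1/2)·√(π²×2.00×10^11×2.687×10^-8/5.859×10^5)
L = 0.150 m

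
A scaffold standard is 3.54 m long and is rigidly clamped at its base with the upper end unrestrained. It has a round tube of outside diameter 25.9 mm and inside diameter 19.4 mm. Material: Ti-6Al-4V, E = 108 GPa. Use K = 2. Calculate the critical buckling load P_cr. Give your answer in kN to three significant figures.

d_o = 25.9 mm, d_i = 19.4 mm
I = π(d_o⁴ − d_i⁴)/64 = π(25.9⁴ − 19.40⁴)/64 = 1.514×10^4 mm⁴
I = 1.514×10^4 mm⁴ = 1.514×10^-8 m⁴
Effective length L_e = K·L = 2 × 3.54 = 7.080 m
P_cr = π²EI / L_e² = π² × 108×10⁹ × 1.514×10^-8 / 7.080² = 321.9 N

P_cr ≈ 0.322 kN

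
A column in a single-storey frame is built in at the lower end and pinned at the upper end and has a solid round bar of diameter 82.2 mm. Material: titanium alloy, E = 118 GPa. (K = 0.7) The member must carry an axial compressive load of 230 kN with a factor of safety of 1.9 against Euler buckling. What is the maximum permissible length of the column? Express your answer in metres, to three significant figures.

L_max ≈ 3.49 m

I = πd⁴/64 = π×82.2⁴/64 = 2.241×10^6 mm⁴
I = 2.241×10^-6 m⁴
Required critical load P_cr = n·P = 1.9 × 230 = 437.0 kN = 4.370×10^5 N
From P_cr = π²EI/(K·L)²:  L = (1/K)·√(π²EI/P_cr) = (1/0.7)·√(π²×1.18×10^11×2.241×10^-6/4.370×10^5)
L = 3.49 m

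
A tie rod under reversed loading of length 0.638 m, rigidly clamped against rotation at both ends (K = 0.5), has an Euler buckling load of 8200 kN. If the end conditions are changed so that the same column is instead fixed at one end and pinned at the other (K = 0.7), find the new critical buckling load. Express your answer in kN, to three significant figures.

P_cr ≈ 4180 kN

P_cr ∝ 1/K², so P_cr,new = P_cr,old × (K_old/K_new)² = 8200 × (0.5/0.7)²
= 8200 × 0.5102 = 4180 kN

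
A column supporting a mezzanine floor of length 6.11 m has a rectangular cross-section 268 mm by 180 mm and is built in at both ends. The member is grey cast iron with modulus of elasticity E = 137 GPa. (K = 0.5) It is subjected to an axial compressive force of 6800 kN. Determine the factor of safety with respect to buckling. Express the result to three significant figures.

n ≈ 2.77

Buckling occurs about the weak axis: I_min = h·b³/12 with b = 180 mm (the shorter side).
I_min = 268×180³/12 = 1.302×10^8 mm⁴
I = 1.302×10^8 mm⁴ = 1.302×10^-4 m⁴
Effective length L_e = K·L = 0.5 × 6.11 = 3.055 m
P_cr = π²EI / L_e² = π² × 137×10⁹ × 1.302×10^-4 / 3.055² = 1.887×10^7 N
Factor of safety n = P_cr / P = 18870 / 6800 = 2.77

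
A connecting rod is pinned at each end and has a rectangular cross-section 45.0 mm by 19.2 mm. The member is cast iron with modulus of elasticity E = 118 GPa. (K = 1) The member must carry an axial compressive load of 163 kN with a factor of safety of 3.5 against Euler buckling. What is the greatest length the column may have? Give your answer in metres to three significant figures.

Buckling occurs about the weak axis: I_min = h·b³/12 with b = 19.2 mm (the shorter side).
I_min = 45.0×19.2³/12 = 2.654×10^4 mm⁴
I = 2.654×10^-8 m⁴
Required critical load P_cr = n·P = 3.5 × 163 = 570.5 kN = 5.705×10^5 N
From P_cr = π²EI/(K·L)²:  L = (1/K)·√(π²EI/P_cr) = (1/1)·√(π²×1.18×10^11×2.654×10^-8/5.705×10^5)
L = 0.233 m

L_max ≈ 0.233 m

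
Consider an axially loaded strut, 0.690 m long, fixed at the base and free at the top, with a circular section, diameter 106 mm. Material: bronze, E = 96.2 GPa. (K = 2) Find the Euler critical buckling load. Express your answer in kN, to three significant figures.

P_cr ≈ 3090 kN

I = πd⁴/64 = π×106⁴/64 = 6.197×10^6 mm⁴
I = 6.197×10^6 mm⁴ = 6.197×10^-6 m⁴
Effective length L_e = K·L = 2 × 0.690 = 1.380 m
P_cr = π²EI / L_e² = π² × 96.2×10⁹ × 6.197×10^-6 / 1.380² = 3.090×10^6 N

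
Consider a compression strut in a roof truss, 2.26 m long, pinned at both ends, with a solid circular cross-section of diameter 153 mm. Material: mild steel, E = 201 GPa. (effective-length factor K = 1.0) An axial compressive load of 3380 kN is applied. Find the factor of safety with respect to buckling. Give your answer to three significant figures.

I = πd⁴/64 = π×153⁴/64 = 2.690×10^7 mm⁴
I = 2.690×10^7 mm⁴ = 2.690×10^-5 m⁴
Effective length L_e = K·L = 1 × 2.26 = 2.260 m
P_cr = π²EI / L_e² = π² × 201×10⁹ × 2.690×10^-5 / 2.260² = 1.045×10^7 N
Factor of safety n = P_cr / P = 10448 / 3380 = 3.09

n ≈ 3.09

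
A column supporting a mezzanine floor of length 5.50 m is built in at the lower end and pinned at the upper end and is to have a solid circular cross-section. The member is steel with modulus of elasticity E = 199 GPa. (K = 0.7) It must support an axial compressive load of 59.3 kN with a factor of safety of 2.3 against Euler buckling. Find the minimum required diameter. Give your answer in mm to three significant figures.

Required P_cr = n·P = 2.3 × 59.3 = 136.4 kN
L_e = K·L = 0.7 × 5.50 = 3.850 m
Required I = P_cr·L_e²/(π²E) = 1.364×10^5 × 3.850² / (π² × 1.99×10^11) = 1.029×10^-6 m⁴
I_req = 1.029×10^6 mm⁴
Solid circle: I = πd⁴/64  ⇒  d = (64I/π)^(1/4) = (64×1.029×10^6/π)^(1/4) = 67.7 mm

d ≈ 67.7 mm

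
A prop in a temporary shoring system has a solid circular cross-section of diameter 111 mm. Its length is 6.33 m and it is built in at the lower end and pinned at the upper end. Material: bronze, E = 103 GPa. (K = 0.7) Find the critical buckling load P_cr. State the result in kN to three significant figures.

I = πd⁴/64 = π×111⁴/64 = 7.452×10^6 mm⁴
I = 7.452×10^6 mm⁴ = 7.452×10^-6 m⁴
Effective length L_e = K·L = 0.7 × 6.33 = 4.431 m
P_cr = π²EI / L_e² = π² × 103×10⁹ × 7.452×10^-6 / 4.431² = 3.858×10^5 N

P_cr ≈ 386 kN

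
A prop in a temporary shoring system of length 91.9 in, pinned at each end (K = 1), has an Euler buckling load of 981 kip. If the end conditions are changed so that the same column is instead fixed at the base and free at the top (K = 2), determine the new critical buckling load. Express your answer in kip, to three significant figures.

P_cr ∝ 1/K², so P_cr,new = P_cr,old × (K_old/K_new)² = 981 × (1/2)²
= 981 × 0.2500 = 245 kip

P_cr ≈ 245 kip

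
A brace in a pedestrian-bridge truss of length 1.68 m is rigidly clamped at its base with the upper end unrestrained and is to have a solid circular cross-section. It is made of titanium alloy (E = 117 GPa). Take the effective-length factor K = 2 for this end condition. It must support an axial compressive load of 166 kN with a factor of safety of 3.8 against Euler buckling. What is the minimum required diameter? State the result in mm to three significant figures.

d ≈ 106 mm

Required P_cr = n·P = 3.8 × 166 = 630.8 kN
L_e = K·L = 2 × 1.68 = 3.360 m
Required I = P_cr·L_e²/(π²E) = 6.308×10^5 × 3.360² / (π² × 1.17×10^11) = 6.167×10^-6 m⁴
I_req = 6.167×10^6 mm⁴
Solid circle: I = πd⁴/64  ⇒  d = (64I/π)^(1/4) = (64×6.167×10^6/π)^(1/4) = 106 mm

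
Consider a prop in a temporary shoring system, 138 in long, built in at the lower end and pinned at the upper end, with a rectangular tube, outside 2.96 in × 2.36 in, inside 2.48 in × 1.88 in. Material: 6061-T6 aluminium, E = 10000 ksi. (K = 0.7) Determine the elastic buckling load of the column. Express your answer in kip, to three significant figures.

P_cr ≈ 19.8 kip

Weak-axis I_min = (h_o·b_o³ − h_i·b_i³)/12 with b_o = 2.36, b_i = 1.880 in (shorter outer/inner sides).
I_min = (2.96×2.36³ − 2.480×1.880³)/12 = 1.869 in⁴
Effective length L_e = K·L = 0.7 × 138 = 96.60 in
P_cr = π²EI / L_e² = π² × 10000×10³ × 1.869 / 96.60² = 1.977×10^4 lb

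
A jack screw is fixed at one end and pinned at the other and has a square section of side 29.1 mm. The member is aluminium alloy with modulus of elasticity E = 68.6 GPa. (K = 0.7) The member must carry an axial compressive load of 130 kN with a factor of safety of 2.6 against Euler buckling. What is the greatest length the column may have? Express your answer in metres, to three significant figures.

L_max ≈ 0.494 m

I = a⁴/12 = 29.1⁴/12 = 5.976×10^4 mm⁴
I = 5.976×10^-8 m⁴
Required critical load P_cr = n·P = 2.6 × 130 = 338.0 kN = 3.380×10^5 N
From P_cr = π²EI/(K·L)²:  L = (1/K)·√(π²EI/P_cr) = (1/0.7)·√(π²×6.86×10^10×5.976×10^-8/3.380×10^5)
L = 0.494 m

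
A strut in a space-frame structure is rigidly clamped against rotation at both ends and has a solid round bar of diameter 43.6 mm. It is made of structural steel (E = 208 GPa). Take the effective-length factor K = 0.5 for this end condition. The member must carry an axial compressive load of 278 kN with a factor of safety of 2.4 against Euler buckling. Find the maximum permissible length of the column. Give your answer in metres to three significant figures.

I = πd⁴/64 = π×43.6⁴/64 = 1.774×10^5 mm⁴
I = 1.774×10^-7 m⁴
Required critical load P_cr = n·P = 2.4 × 278 = 667.2 kN = 6.672×10^5 N
From P_cr = π²EI/(K·L)²:  L = (1/K)·√(π²EI/P_cr) = (1/0.5)·√(π²×2.08×10^11×1.774×10^-7/6.672×10^5)
L = 1.48 m

L_max ≈ 1.48 m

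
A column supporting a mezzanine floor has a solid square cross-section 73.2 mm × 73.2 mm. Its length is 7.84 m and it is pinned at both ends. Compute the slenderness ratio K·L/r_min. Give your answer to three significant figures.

I = a⁴/12 = 73.2⁴/12 = 2.393×10^6 mm⁴
A = 5.358×10^3 mm²;  r_min = √(I/A) = √(2.393×10^6/5.358×10^3) = 21.13 mm
L_e = K·L = 1 × 7.84 m = 7.840 m = 7840.0 mm
λ = L_e / r_min = 7840.0 / 21.13 = 371

λ ≈ 371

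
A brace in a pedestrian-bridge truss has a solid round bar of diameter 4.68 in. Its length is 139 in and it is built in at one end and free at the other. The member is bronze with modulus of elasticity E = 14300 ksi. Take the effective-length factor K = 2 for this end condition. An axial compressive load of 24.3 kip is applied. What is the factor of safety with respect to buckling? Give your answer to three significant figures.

I = πd⁴/64 = π×4.68⁴/64 = 23.55 in⁴
Effective length L_e = K·L = 2 × 139 = 278.0 in
P_cr = π²EI / L_e² = π² × 14300×10³ × 23.55 / 278.0² = 4.300×10^4 lb
Factor of safety n = P_cr / P = 43.003 / 24.3 = 1.77

n ≈ 1.77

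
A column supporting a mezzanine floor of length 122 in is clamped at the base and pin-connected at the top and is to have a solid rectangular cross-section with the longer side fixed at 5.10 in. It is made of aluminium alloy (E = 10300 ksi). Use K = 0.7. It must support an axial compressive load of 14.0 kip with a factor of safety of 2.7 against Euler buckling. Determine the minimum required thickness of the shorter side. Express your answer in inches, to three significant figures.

Required P_cr = n·P = 2.7 × 14.0 = 37.80 kip
L_e = K·L = 0.7 × 122 = 85.40 in
Required I = P_cr·L_e²/(π²E) = 3.780×10^4 × 85.40² / (π² × 1.03×10^7) = 2.712 in⁴
Rectangle, weak axis: I_min = h·b³/12 with h = 5.10 in fixed  ⇒  b = (12I/h)^(1/3) = 1.85 in

b ≈ 1.85 in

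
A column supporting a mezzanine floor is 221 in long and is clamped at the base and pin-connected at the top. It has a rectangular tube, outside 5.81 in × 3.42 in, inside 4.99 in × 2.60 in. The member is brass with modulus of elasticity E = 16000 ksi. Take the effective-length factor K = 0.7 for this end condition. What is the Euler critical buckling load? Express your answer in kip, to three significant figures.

P_cr ≈ 79.6 kip

Weak-axis I_min = (h_o·b_o³ − h_i·b_i³)/12 with b_o = 3.42, b_i = 2.600 in (shorter outer/inner sides).
I_min = (5.81×3.42³ − 4.990×2.600³)/12 = 12.06 in⁴
Effective length L_e = K·L = 0.7 × 221 = 154.7 in
P_cr = π²EI / L_e² = π² × 16000×10³ × 12.06 / 154.7² = 7.957×10^4 lb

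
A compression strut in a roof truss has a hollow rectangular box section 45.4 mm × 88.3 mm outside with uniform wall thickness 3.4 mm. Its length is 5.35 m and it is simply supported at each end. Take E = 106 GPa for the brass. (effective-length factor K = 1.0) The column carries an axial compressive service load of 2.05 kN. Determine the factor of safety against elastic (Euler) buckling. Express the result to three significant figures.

Inner dimensions: h_i = 88.3 − 2×3.4 = 81.50 mm, b_i = 45.4 − 2×3.4 = 38.60 mm
Weak-axis I_min = (h_o·b_o³ − h_i·b_i³)/12 with b_o = 45.4, b_i = 38.60 mm (shorter outer/inner sides).
I_min = (88.3×45.4³ − 81.50×38.60³)/12 = 2.980×10^5 mm⁴
I = 2.980×10^5 mm⁴ = 2.980×10^-7 m⁴
Effective length L_e = K·L = 1 × 5.35 = 5.350 m
P_cr = π²EI / L_e² = π² × 106×10⁹ × 2.980×10^-7 / 5.350² = 1.089×10^4 N
Factor of safety n = P_cr / P = 10.891 / 2.05 = 5.31

n ≈ 5.31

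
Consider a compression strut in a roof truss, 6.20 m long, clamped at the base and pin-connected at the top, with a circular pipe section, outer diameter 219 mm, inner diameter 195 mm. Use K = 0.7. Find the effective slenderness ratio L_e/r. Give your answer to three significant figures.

λ ≈ 59.2

d_o = 219 mm, d_i = 195 mm
I = π(d_o⁴ − d_i⁴)/64 = π(219⁴ − 195.0⁴)/64 = 4.194×10^7 mm⁴
A = 7.804×10^3 mm²;  r_min = √(I/A) = √(4.194×10^7/7.804×10^3) = 73.31 mm
L_e = K·L = 0.7 × 6.20 m = 4.340 m = 4340.0 mm
λ = L_e / r_min = 4340.0 / 73.31 = 59.2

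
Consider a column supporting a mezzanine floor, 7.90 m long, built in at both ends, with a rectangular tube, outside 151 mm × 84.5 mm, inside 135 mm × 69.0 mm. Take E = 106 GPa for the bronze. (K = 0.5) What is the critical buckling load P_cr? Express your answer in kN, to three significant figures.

Weak-axis I_min = (h_o·b_o³ − h_i·b_i³)/12 with b_o = 84.5, b_i = 69.00 mm (shorter outer/inner sides).
I_min = (151×84.5³ − 135.0×69.00³)/12 = 3.896×10^6 mm⁴
I = 3.896×10^6 mm⁴ = 3.896×10^-6 m⁴
Effective length L_e = K·L = 0.5 × 7.90 = 3.950 m
P_cr = π²EI / L_e² = π² × 106×10⁹ × 3.896×10^-6 / 3.950² = 2.613×10^5 N

P_cr ≈ 261 kN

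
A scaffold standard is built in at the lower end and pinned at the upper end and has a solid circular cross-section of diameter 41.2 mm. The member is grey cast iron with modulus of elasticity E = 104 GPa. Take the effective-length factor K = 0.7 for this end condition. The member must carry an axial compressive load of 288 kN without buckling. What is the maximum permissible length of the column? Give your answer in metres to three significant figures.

I = πd⁴/64 = π×41.2⁴/64 = 1.414×10^5 mm⁴
I = 1.414×10^-7 m⁴
At the buckling limit P_cr = P = 2.880×10^5 N
From P_cr = π²EI/(K·L)²:  L = (1/K)·√(π²EI/P_cr) = (1/0.7)·√(π²×1.04×10^11×1.414×10^-7/2.880×10^5)
L = 1.01 m

L_max ≈ 1.01 m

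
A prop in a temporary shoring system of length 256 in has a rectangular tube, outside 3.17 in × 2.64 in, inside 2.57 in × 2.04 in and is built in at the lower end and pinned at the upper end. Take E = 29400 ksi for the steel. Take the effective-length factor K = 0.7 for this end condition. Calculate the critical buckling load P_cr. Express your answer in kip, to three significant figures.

P_cr ≈ 27.5 kip

Weak-axis I_min = (h_o·b_o³ − h_i·b_i³)/12 with b_o = 2.64, b_i = 2.040 in (shorter outer/inner sides).
I_min = (3.17×2.64³ − 2.570×2.040³)/12 = 3.042 in⁴
Effective length L_e = K·L = 0.7 × 256 = 179.2 in
P_cr = π²EI / L_e² = π² × 29400×10³ × 3.042 / 179.2² = 2.749×10^4 lb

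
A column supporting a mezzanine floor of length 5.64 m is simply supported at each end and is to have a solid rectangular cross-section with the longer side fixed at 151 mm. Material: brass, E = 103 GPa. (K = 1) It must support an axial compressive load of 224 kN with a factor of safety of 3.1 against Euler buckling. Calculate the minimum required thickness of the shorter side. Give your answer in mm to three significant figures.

Required P_cr = n·P = 3.1 × 224 = 694.4 kN
L_e = K·L = 1 × 5.64 = 5.640 m
Required I = P_cr·L_e²/(π²E) = 6.944×10^5 × 5.640² / (π² × 1.03×10^11) = 2.173×10^-5 m⁴
I_req = 2.173×10^7 mm⁴
Rectangle, weak axis: I_min = h·b³/12 with h = 151 mm fixed  ⇒  b = (12I/h)^(1/3) = 120 mm

b ≈ 120 mm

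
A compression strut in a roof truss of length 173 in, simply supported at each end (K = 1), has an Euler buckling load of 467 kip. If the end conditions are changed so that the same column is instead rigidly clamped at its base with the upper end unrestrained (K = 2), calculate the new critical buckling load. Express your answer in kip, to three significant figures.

P_cr ≈ 117 kip

P_cr ∝ 1/K², so P_cr,new = P_cr,old × (K_old/K_new)² = 467 × (1/2)²
= 467 × 0.2500 = 117 kip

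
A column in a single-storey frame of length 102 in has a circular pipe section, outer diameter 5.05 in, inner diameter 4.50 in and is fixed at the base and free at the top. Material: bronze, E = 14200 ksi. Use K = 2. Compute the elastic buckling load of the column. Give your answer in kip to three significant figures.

P_cr ≈ 39.7 kip

d_o = 5.05 in, d_i = 4.50 in
I = π(d_o⁴ − d_i⁴)/64 = π(5.05⁴ − 4.500⁴)/64 = 11.80 in⁴
Effective length L_e = K·L = 2 × 102 = 204.0 in
P_cr = π²EI / L_e² = π² × 14200×10³ × 11.80 / 204.0² = 3.973×10^4 lb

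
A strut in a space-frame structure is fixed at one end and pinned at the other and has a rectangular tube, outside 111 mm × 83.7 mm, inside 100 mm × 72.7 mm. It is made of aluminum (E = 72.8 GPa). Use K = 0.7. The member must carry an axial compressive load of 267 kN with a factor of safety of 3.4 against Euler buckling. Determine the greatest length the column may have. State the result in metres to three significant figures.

Weak-axis I_min = (h_o·b_o³ − h_i·b_i³)/12 with b_o = 83.7, b_i = 72.70 mm (shorter outer/inner sides).
I_min = (111×83.7³ − 100.0×72.70³)/12 = 2.222×10^6 mm⁴
I = 2.222×10^-6 m⁴
Required critical load P_cr = n·P = 3.4 × 267 = 907.8 kN = 9.078×10^5 N
From P_cr = π²EI/(K·L)²:  L = (1/K)·√(π²EI/P_cr) = (1/0.7)·√(π²×7.28×10^10×2.222×10^-6/9.078×10^5)
L = 1.89 m

L_max ≈ 1.89 m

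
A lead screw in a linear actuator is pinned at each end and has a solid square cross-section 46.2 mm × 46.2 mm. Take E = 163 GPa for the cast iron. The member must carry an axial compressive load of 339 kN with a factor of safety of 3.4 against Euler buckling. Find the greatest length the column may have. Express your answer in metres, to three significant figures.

L_max ≈ 0.728 m

I = a⁴/12 = 46.2⁴/12 = 3.797×10^5 mm⁴
I = 3.797×10^-7 m⁴
Required critical load P_cr = n·P = 3.4 × 339 = 1153 kN = 1.153×10^6 N
From P_cr = π²EI/(K·L)²:  L = (1/K)·√(π²EI/P_cr) = (1/1)·√(π²×1.63×10^11×3.797×10^-7/1.153×10^6)
L = 0.728 m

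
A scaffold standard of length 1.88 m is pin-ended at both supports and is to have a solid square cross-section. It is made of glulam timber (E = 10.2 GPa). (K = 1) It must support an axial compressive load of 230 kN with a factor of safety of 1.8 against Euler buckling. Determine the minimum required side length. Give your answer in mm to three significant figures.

Required P_cr = n·P = 1.8 × 230 = 414.0 kN
L_e = K·L = 1 × 1.88 = 1.880 m
Required I = P_cr·L_e²/(π²E) = 4.140×10^5 × 1.880² / (π² × 1.02×10^10) = 1.454×10^-5 m⁴
I_req = 1.454×10^7 mm⁴
Solid square: I = a⁴/12  ⇒  a = (12I)^(1/4) = (12×1.454×10^7)^(1/4) = 115 mm

a ≈ 115 mm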